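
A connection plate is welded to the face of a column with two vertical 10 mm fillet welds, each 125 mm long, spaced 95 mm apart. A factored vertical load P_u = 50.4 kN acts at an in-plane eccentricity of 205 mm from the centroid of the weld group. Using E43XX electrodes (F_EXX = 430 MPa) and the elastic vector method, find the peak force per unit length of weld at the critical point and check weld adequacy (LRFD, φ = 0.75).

f_max ≈ 1050 N/mm; adequate

Total weld length L_w = 250 mm. Treat welds as unit-width lines.
Polar moment about centroid: J = 2[d³/12 + d(b/2)²] = 2[125³/12 + 125×47.5²] = 889600 mm³.
Direct shear f_v = P/L_w = 50.4×10³ / 250 = 201.6 N/mm (vertical).
Torsion M = P·e = 50.4×10³ × 205 = 10332000 N·mm.
Critical point at (x, y) = (47.5, 62.5) from centroid. f_tx = M·y/J = 725.9 N/mm; f_ty = M·x/J = 551.7 N/mm.
Resultant f_max = √[f_tx² + (f_v + f_ty)²] = √[725.9² + (201.6 + 551.7)²] = 1046 N/mm.
Capacity per unit length: φr_n = 0.75 × 0.6 × 430 × (0.707 × 10) = 1368 N/mm.
1046 ≤ 1368 → adequate.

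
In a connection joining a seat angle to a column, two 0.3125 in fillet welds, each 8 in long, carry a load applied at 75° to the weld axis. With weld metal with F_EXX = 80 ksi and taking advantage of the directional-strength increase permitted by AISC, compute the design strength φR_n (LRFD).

t_e = 0.707 × 0.3125 = 0.2209 in; A_we = 0.2209 × 16 = 3.535 in².
Directional factor: 1.0 + 0.5 sin^1.5(75°) = 1.475.
F_nw = 0.6 × 80 × 1.475 = 70.78 ksi.
φR_n = 0.75 × 70.78 × 3.535 = 187.7 kip.

φR_n ≈ 188 kip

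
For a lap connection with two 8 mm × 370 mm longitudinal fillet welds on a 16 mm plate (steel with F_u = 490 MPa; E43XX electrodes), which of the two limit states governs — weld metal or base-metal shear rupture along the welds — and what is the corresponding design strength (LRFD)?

E43XX → F_EXX = 430 MPa.
t_e = 0.707 × 8 = 5.656 mm; L = 740 mm.
Weld metal: φR_n = 0.75 × 0.6 × 430 × 5.656 × 740 × 10⁻³ = 809.9 kN.
Base metal (shear rupture): φR_n = 0.75 × 0.6 × 490 × 16 × 740 × 10⁻³ = 2611 kN.
Governing: weld metal.

φR_n ≈ 810 kN (weld metal governs)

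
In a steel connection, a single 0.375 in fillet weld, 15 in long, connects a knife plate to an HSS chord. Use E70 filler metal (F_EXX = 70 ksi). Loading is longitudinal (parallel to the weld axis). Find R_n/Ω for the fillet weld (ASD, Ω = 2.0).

Effective throat t_e = 0.707 × 0.375 = 0.2651 in.
Total length L = 15 in; A_we = 0.2651 × 15 = 3.977 in².
F_nw = 0.6 F_EXX = 0.6 × 70 = 42 ksi.
R_n = 42 × 3.977 = 167 kip; R_n/Ω = 167/2.0 = 83.51 kip.

R_n/Ω ≈ 83.5 kip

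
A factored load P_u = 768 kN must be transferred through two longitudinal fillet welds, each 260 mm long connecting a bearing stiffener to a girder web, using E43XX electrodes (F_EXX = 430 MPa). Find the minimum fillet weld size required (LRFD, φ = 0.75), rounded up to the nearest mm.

Total weld length L = 520 mm.
Required throat t_e = P_u / (φ × 0.6 F_EXX × L) = 768 / (0.75 × 0.6 × 430 × 520 × 10⁻³) = 7.633 mm.
Required leg w = t_e / 0.707 = 10.8 mm → use 11 mm.

w = 11 mm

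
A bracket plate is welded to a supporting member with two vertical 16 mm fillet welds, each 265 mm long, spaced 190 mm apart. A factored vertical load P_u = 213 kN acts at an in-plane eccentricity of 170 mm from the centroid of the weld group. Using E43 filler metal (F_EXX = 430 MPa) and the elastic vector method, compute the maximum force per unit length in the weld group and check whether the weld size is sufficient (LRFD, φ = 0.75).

f_max ≈ 1040 N/mm; adequate

Total weld length L_w = 530 mm. Treat welds as unit-width lines.
Polar moment about centroid: J = 2[d³/12 + d(b/2)²] = 2[265³/12 + 265×95²] = 7885000 mm³.
Direct shear f_v = P/L_w = 213×10³ / 530 = 401.9 N/mm (vertical).
Torsion M = P·e = 213×10³ × 170 = 36210000 N·mm.
Critical point at (x, y) = (95, 132.5) from centroid. f_tx = M·y/J = 608.5 N/mm; f_ty = M·x/J = 436.3 N/mm.
Resultant f_max = √[f_tx² + (f_v + f_ty)²] = √[608.5² + (401.9 + 436.3)²] = 1036 N/mm.
Capacity per unit length: φr_n = 0.75 × 0.6 × 430 × (0.707 × 16) = 2189 N/mm.
1036 ≤ 2189 → adequate.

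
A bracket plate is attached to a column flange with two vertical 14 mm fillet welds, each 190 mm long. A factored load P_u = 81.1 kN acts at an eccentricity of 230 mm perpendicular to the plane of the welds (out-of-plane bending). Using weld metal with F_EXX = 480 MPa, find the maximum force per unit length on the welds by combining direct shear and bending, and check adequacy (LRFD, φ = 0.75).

f_max ≈ 1560 N/mm; adequate

L_w = 2 × 190 = 380 mm; section modulus (unit throat) S = 2 × L²/6 = 12030 mm².
Direct shear f_v = P/L_w = 81.1×10³/380 = 213.4 N/mm.
Moment M = P × e = 81.1×10³ × 230 = 18653000 N·mm; bending f_b = M/S = 1550 N/mm.
f_max = √(f_v² + f_b²) = √(213.4² + 1550²) = 1565 N/mm.
φr_n = 0.75 × 0.6 × 480 × (0.707 × 14) = 2138 N/mm → adequate.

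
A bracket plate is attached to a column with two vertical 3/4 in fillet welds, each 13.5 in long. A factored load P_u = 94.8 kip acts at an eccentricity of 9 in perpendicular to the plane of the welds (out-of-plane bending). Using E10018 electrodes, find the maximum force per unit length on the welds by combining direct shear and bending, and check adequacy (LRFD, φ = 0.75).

E100XX → F_EXX = 100 ksi.
L_w = 2 × 13.5 = 27 in; section modulus (unit throat) S = 2 × L²/6 = 60.75 in².
Direct shear f_v = P/L_w = 94.8/27 = 3.511 kip/in.
Moment M = P × e = 94.8 × 9 = 853.2 kip·in; bending f_b = M/S = 14.04 kip/in.
f_max = √(f_v² + f_b²) = √(3.511² + 14.04²) = 14.48 kip/in.
φr_n = 0.75 × 0.6 × 100 × (0.707 × 0.75) = 23.86 kip/in → adequate.

f_max ≈ 14.5 kip/in; adequate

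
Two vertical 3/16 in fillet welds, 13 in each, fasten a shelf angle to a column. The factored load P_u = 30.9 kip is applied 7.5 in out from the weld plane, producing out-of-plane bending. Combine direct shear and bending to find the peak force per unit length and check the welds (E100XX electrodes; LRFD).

E100XX → F_EXX = 100 ksi.
L_w = 2 × 13 = 26 in; section modulus (unit throat) S = 2 × L²/6 = 56.33 in².
Direct shear f_v = P/L_w = 30.9/26 = 1.188 kip/in.
Moment M = P × e = 30.9 × 7.5 = 231.75 kip·in; bending f_b = M/S = 4.114 kip/in.
f_max = √(f_v² + f_b²) = √(1.188² + 4.114²) = 4.282 kip/in.
φr_n = 0.75 × 0.6 × 100 × (0.707 × 0.1875) = 5.965 kip/in → adequate.

f_max ≈ 4.28 kip/in; adequate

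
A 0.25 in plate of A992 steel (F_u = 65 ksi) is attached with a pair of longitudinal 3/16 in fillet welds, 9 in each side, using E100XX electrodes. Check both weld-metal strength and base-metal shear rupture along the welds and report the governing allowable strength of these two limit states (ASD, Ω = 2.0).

R_n/Ω ≈ 71.6 kip (weld metal governs)

E100XX → F_EXX = 100 ksi.
t_e = 0.707 × 0.1875 = 0.1326 in; L = 18 in.
Weld metal: R_n/Ω = (1/2.0) × 0.6 × 100 × 0.1326 × 18 = 71.58 kip.
Base metal (shear rupture): R_n/Ω = (1/2.0) × 0.6 × 65 × 0.25 × 18 = 87.75 kip.
Governing: weld metal.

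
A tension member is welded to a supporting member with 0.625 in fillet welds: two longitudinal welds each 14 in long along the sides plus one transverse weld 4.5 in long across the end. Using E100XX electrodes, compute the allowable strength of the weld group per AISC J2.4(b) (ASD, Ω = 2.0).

E100XX → F_EXX = 100 ksi.
t_e = 0.707 × 0.625 = 0.4419 in.
R_nwl = 0.6 × 100 × 0.4419 × 28 = 742.4 kips (longitudinal, 2 welds).
R_nwt = 0.6 × 100 × 0.4419 × 4.5 = 119.3 kips (transverse, base value).
(i) R_nwl + R_nwt = 861.7 kips; (ii) 0.85 R_nwl + 1.5 R_nwt = 810 kips.
R_n = max = 861.7 kips [governs: (i)]; R_n/Ω = 430.8 kips.

R_n/Ω ≈ 431 kips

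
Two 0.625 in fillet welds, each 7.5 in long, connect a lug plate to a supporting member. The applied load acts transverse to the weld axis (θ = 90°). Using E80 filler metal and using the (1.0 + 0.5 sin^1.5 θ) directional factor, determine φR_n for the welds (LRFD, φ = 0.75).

φR_n ≈ 358 kips

E80XX → F_EXX = 80 ksi.
t_e = 0.707 × 0.625 = 0.4419 in; A_we = 0.4419 × 15 = 6.628 in².
Directional factor: 1.0 + 0.5 sin^1.5(90°) = 1.5.
F_nw = 0.6 × 80 × 1.5 = 72 ksi.
φR_n = 0.75 × 72 × 6.628 = 357.9 kips.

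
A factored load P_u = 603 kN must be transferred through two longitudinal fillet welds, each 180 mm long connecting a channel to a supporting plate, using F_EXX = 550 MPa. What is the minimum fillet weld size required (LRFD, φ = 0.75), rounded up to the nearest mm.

Total weld length L = 360 mm.
Required throat t_e = P_u / (φ × 0.6 F_EXX × L) = 603 / (0.75 × 0.6 × 550 × 360 × 10⁻³) = 6.768 mm.
Required leg w = t_e / 0.707 = 9.572 mm → use 10 mm.

w = 10 mm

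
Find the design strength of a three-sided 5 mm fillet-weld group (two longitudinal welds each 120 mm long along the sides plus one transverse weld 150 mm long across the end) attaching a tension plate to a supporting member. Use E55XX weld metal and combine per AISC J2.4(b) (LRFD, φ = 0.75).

φR_n ≈ 375 kN

E55XX → F_EXX = 550 MPa.
t_e = 0.707 × 5 = 3.535 mm.
R_nwl = 0.6 × 550 × 3.535 × 240 × 10⁻³ = 280 kN (longitudinal, 2 welds).
R_nwt = 0.6 × 550 × 3.535 × 150 × 10⁻³ = 175 kN (transverse, base value).
(i) R_nwl + R_nwt = 455 kN; (ii) 0.85 R_nwl + 1.5 R_nwt = 500.4 kN.
R_n = max = 500.4 kN [governs: (ii)]; φR_n = 375.3 kN.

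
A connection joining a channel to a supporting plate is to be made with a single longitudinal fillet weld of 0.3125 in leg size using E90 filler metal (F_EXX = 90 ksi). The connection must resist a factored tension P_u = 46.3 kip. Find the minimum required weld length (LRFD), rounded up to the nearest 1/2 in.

L = 5.5 in

Throat t_e = 0.707 × 0.3125 = 0.2209 in.
φr_n = 0.75 × 0.6 × 90 × 0.2209 = 8.948 kip/in.
L_req = P_u / φr_n = 46.3 / 8.948 = 5.174 in total.
Round up → use L = 5.5 in.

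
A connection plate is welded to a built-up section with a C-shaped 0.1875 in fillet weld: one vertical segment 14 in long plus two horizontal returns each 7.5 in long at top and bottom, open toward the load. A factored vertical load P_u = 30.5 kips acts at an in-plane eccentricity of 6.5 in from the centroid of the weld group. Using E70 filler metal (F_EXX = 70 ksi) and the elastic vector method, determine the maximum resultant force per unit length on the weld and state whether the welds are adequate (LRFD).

f_max ≈ 2.36 kip/in; adequate

Total weld length L_w = 29 in. Treat welds as unit-width lines.
Centroid: x̄ = 2×7.5×3.75 / 29 = 1.94 in from the vertical weld.
Polar moment about centroid: J = I_x + I_y = [14³/12 + 2×7.5×7²] + [14×1.94² + 2(7.5³/12 + 7.5×1.81²)] = 1136 in³.
Direct shear f_v = P/L_w = 30.5 / 29 = 1.052 kip/in (vertical).
Torsion M = P·e = 30.5 × 6.5 = 198.25 kip·in.
Critical point at (x, y) = (5.56, 7) from centroid. f_tx = M·y/J = 1.222 kip/in; f_ty = M·x/J = 0.9705 kip/in.
Resultant f_max = √[f_tx² + (f_v + f_ty)²] = √[1.222² + (1.052 + 0.9705)²] = 2.363 kip/in.
Capacity per unit length: φr_n = 0.75 × 0.6 × 70 × (0.707 × 0.1875) = 4.176 kip/in.
2.363 ≤ 4.176 → adequate.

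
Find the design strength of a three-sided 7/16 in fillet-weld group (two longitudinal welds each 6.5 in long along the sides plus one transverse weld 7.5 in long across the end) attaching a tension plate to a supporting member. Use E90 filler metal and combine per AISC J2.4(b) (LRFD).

E90XX → F_EXX = 90 ksi.
t_e = 0.707 × 0.4375 = 0.3093 in.
R_nwl = 0.6 × 90 × 0.3093 × 13 = 217.1 kip (longitudinal, 2 welds).
R_nwt = 0.6 × 90 × 0.3093 × 7.5 = 125.3 kip (transverse, base value).
(i) R_nwl + R_nwt = 342.4 kip; (ii) 0.85 R_nwl + 1.5 R_nwt = 372.5 kip.
R_n = max = 372.5 kip [governs: (ii)]; φR_n = 279.4 kip.

φR_n ≈ 279 kip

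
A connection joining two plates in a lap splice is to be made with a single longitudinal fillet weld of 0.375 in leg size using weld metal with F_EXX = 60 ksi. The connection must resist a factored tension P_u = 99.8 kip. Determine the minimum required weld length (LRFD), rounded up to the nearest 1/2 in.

Throat t_e = 0.707 × 0.375 = 0.2651 in.
φr_n = 0.75 × 0.6 × 60 × 0.2651 = 7.158 kip/in.
L_req = P_u / φr_n = 99.8 / 7.158 = 13.94 in total.
Round up → use L = 14 in.

L = 14 in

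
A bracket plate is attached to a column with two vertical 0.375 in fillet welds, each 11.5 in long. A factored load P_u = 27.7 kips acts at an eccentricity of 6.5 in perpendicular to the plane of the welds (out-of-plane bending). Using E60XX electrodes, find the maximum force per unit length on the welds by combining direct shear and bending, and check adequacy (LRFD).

f_max ≈ 4.26 kip/in; adequate

E60XX → F_EXX = 60 ksi.
L_w = 2 × 11.5 = 23 in; section modulus (unit throat) S = 2 × L²/6 = 44.08 in².
Direct shear f_v = P/L_w = 27.7/23 = 1.204 kip/in.
Moment M = P × e = 27.7 × 6.5 = 180.05 kip·in; bending f_b = M/S = 4.084 kip/in.
f_max = √(f_v² + f_b²) = √(1.204² + 4.084²) = 4.258 kip/in.
φr_n = 0.75 × 0.6 × 60 × (0.707 × 0.375) = 7.158 kip/in → adequate.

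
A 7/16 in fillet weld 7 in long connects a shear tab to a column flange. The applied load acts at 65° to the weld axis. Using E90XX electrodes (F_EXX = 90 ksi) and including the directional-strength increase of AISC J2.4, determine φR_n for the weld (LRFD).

t_e = 0.707 × 0.4375 = 0.3093 in; A_we = 0.3093 × 7 = 2.165 in².
Directional factor: 1.0 + 0.5 sin^1.5(65°) = 1.431.
F_nw = 0.6 × 90 × 1.431 = 77.3 ksi.
φR_n = 0.75 × 77.3 × 2.165 = 125.5 kip.

φR_n ≈ 126 kip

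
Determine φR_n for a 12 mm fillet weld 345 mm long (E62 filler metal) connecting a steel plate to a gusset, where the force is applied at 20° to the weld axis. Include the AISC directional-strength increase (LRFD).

φR_n ≈ 898 kN

E62XX → F_EXX = 620 MPa.
t_e = 0.707 × 12 = 8.484 mm; A_we = 8.484 × 345 = 2927 mm².
Directional factor: 1.0 + 0.5 sin^1.5(20°) = 1.1.
F_nw = 0.6 × 620 × 1.1 = 409.2 MPa.
φR_n = 0.75 × 409.2 × 2927 × 10⁻³ = 898.3 kN.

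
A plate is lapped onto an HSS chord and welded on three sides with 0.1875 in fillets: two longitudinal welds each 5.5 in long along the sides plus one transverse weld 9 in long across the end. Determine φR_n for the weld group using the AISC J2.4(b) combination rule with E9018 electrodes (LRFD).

φR_n ≈ 123 kips

E90XX → F_EXX = 90 ksi.
t_e = 0.707 × 0.1875 = 0.1326 in.
R_nwl = 0.6 × 90 × 0.1326 × 11 = 78.74 kips (longitudinal, 2 welds).
R_nwt = 0.6 × 90 × 0.1326 × 9 = 64.43 kips (transverse, base value).
(i) R_nwl + R_nwt = 143.2 kips; (ii) 0.85 R_nwl + 1.5 R_nwt = 163.6 kips.
R_n = max = 163.6 kips [governs: (ii)]; φR_n = 122.7 kips.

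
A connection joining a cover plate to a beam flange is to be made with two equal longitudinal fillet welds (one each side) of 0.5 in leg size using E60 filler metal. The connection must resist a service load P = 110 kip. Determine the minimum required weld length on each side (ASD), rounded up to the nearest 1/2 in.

E60XX → F_EXX = 60 ksi.
Throat t_e = 0.707 × 0.5 = 0.3535 in.
r_n/Ω = (0.6 × 60 × 0.3535) / 2.0 = 6.363 kip/in.
L_req = P / (r_n/Ω) = 110 / 6.363 = 17.29 in total.
Per side: 17.29 / 2 = 8.644 in.
Round up → use L = 9 in on each side.

L = 9 in on each side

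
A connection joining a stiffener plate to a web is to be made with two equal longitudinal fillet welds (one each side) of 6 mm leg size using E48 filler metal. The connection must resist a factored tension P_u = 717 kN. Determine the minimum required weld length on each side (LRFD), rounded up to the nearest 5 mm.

E48XX → F_EXX = 480 MPa.
Throat t_e = 0.707 × 6 = 4.242 mm.
φr_n = 0.75 × 0.6 × 480 × 4.242 × 10⁻³ = 0.9163 kN/mm.
L_req = P_u / φr_n = 717 / 0.9163 = 782.5 mm total.
Per side: 782.5 / 2 = 391.3 mm.
Round up → use L = 395 mm on each side.

L = 395 mm on each side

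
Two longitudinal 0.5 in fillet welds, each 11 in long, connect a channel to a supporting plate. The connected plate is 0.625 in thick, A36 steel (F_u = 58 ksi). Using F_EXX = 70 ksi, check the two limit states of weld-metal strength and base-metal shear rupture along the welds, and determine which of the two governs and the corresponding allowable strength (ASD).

R_n/Ω ≈ 163 kip (weld metal governs)

t_e = 0.707 × 0.5 = 0.3535 in; L = 22 in.
Weld metal: R_n/Ω = (1/2.0) × 0.6 × 70 × 0.3535 × 22 = 163.3 kip.
Base metal (shear rupture): R_n/Ω = (1/2.0) × 0.6 × 58 × 0.625 × 22 = 239.2 kip.
Governing: weld metal.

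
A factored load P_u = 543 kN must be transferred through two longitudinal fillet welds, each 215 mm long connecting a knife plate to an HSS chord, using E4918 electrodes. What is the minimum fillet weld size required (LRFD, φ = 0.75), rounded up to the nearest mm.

w = 9 mm

E49XX → F_EXX = 490 MPa.
Total weld length L = 430 mm.
Required throat t_e = P_u / (φ × 0.6 F_EXX × L) = 543 / (0.75 × 0.6 × 490 × 430 × 10⁻³) = 5.727 mm.
Required leg w = t_e / 0.707 = 8.1 mm → use 9 mm.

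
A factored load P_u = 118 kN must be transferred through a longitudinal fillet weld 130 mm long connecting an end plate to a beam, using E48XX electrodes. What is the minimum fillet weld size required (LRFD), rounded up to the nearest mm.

w = 6 mm

E48XX → F_EXX = 480 MPa.
Total weld length L = 130 mm.
Required throat t_e = P_u / (φ × 0.6 F_EXX × L) = 118 / (0.75 × 0.6 × 480 × 130 × 10⁻³) = 4.202 mm.
Required leg w = t_e / 0.707 = 5.944 mm → use 6 mm.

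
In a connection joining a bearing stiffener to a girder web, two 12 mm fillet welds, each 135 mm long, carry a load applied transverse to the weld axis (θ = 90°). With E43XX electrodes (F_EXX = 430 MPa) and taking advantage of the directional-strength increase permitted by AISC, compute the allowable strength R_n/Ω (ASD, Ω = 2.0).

t_e = 0.707 × 12 = 8.484 mm; A_we = 8.484 × 270 = 2291 mm².
Directional factor: 1.0 + 0.5 sin^1.5(90°) = 1.5.
F_nw = 0.6 × 430 × 1.5 = 387 MPa.
R_n/Ω = (387 × 2291) / 2.0 × 10⁻³ = 443.2 kN.

R_n/Ω ≈ 443 kN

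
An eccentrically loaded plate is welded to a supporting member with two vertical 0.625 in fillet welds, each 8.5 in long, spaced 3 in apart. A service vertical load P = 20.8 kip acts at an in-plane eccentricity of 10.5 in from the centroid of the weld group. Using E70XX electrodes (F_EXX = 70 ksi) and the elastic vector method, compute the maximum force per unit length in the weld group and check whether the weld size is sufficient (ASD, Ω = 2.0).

f_max ≈ 7.5 kip/in; adequate

Total weld length L_w = 17 in. Treat welds as unit-width lines.
Polar moment about centroid: J = 2[d³/12 + d(b/2)²] = 2[8.5³/12 + 8.5×1.5²] = 140.6 in³.
Direct shear f_v = P/L_w = 20.8 / 17 = 1.224 kip/in (vertical).
Torsion M = P·e = 20.8 × 10.5 = 218.4 kip·in.
Critical point at (x, y) = (1.5, 4.25) from centroid. f_tx = M·y/J = 6.602 kip/in; f_ty = M·x/J = 2.33 kip/in.
Resultant f_max = √[f_tx² + (f_v + f_ty)²] = √[6.602² + (1.224 + 2.33)²] = 7.497 kip/in.
Capacity per unit length: r_n/Ω = (1/2.0) × 0.6 × 70 × (0.707 × 0.625) = 9.279 kip/in.
7.497 ≤ 9.279 → adequate.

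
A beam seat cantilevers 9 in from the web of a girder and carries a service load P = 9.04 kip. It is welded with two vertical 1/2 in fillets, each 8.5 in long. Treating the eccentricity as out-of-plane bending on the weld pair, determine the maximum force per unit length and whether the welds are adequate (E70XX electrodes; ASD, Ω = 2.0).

f_max ≈ 3.42 kip/in; adequate

E70XX → F_EXX = 70 ksi.
L_w = 2 × 8.5 = 17 in; section modulus (unit throat) S = 2 × L²/6 = 24.08 in².
Direct shear f_v = P/L_w = 9.04/17 = 0.5318 kip/in.
Moment M = P × e = 9.04 × 9 = 81.36 kip·in; bending f_b = M/S = 3.378 kip/in.
f_max = √(f_v² + f_b²) = √(0.5318² + 3.378²) = 3.42 kip/in.
r_n/Ω = (1/2.0) × 0.6 × 70 × (0.707 × 0.5) = 7.423 kip/in → adequate.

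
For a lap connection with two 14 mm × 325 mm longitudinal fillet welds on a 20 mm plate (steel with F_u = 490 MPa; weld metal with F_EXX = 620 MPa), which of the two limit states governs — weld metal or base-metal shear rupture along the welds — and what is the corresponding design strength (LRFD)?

t_e = 0.707 × 14 = 9.898 mm; L = 650 mm.
Weld metal: φR_n = 0.75 × 0.6 × 620 × 9.898 × 650 × 10⁻³ = 1795 kN.
Base metal (shear rupture): φR_n = 0.75 × 0.6 × 490 × 20 × 650 × 10⁻³ = 2866 kN.
Governing: weld metal.

φR_n ≈ 1800 kN (weld metal governs)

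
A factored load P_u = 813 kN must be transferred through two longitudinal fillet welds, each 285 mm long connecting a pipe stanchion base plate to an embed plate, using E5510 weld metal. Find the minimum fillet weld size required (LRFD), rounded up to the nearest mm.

E55XX → F_EXX = 550 MPa.
Total weld length L = 570 mm.
Required throat t_e = P_u / (φ × 0.6 F_EXX × L) = 813 / (0.75 × 0.6 × 550 × 570 × 10⁻³) = 5.763 mm.
Required leg w = t_e / 0.707 = 8.151 mm → use 9 mm.

w = 9 mm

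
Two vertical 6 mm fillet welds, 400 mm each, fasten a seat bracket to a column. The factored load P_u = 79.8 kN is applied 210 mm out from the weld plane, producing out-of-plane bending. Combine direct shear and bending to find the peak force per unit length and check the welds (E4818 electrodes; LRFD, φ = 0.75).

E48XX → F_EXX = 480 MPa.
L_w = 2 × 400 = 800 mm; section modulus (unit throat) S = 2 × L²/6 = 53330 mm².
Direct shear f_v = P/L_w = 79.8×10³/800 = 99.75 N/mm.
Moment M = P × e = 79.8×10³ × 210 = 16758000 N·mm; bending f_b = M/S = 314.2 N/mm.
f_max = √(f_v² + f_b²) = √(99.75² + 314.2²) = 329.7 N/mm.
φr_n = 0.75 × 0.6 × 480 × (0.707 × 6) = 916.3 N/mm → adequate.

f_max ≈ 330 N/mm; adequate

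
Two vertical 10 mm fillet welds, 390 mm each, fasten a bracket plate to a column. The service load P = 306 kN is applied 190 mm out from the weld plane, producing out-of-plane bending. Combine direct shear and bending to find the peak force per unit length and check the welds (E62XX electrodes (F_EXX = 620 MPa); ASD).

L_w = 2 × 390 = 780 mm; section modulus (unit throat) S = 2 × L²/6 = 50700 mm².
Direct shear f_v = P/L_w = 306×10³/780 = 392.3 N/mm.
Moment M = P × e = 306×10³ × 190 = 58140000 N·mm; bending f_b = M/S = 1147 N/mm.
f_max = √(f_v² + f_b²) = √(392.3² + 1147²) = 1212 N/mm.
r_n/Ω = (1/2.0) × 0.6 × 620 × (0.707 × 10) = 1315 N/mm → adequate.

f_max ≈ 1210 N/mm; adequate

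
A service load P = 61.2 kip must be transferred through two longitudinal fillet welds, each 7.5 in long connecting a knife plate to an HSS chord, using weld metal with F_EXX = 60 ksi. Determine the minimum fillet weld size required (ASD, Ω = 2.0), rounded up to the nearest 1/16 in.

w = 3/8 in

Total weld length L = 15 in.
Required throat t_e = P × Ω / (0.6 F_EXX × L) = 61.2 × 2.0 / (0.6 × 60 × 15) = 0.2267 in.
Required leg w = t_e / 0.707 = 0.3206 in → use 3/8 in.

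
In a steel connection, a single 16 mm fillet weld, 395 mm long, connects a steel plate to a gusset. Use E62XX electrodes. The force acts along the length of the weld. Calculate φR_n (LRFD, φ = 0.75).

φR_n ≈ 1250 kN

E62XX → F_EXX = 620 MPa.
Effective throat t_e = 0.707 × 16 = 11.31 mm.
Total length L = 395 mm; A_we = 11.31 × 395 = 4468 mm².
F_nw = 0.6 F_EXX = 0.6 × 620 = 372 MPa.
φR_n = 0.75 × 372 × 4468 × 10⁻³ = 1247 kN.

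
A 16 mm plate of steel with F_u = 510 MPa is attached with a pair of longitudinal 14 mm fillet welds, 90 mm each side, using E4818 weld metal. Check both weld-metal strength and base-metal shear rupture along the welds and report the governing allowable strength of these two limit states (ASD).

R_n/Ω ≈ 257 kN (weld metal governs)

E48XX → F_EXX = 480 MPa.
t_e = 0.707 × 14 = 9.898 mm; L = 180 mm.
Weld metal: R_n/Ω = (1/2.0) × 0.6 × 480 × 9.898 × 180 × 10⁻³ = 256.6 kN.
Base metal (shear rupture): R_n/Ω = (1/2.0) × 0.6 × 510 × 16 × 180 × 10⁻³ = 440.6 kN.
Governing: weld metal.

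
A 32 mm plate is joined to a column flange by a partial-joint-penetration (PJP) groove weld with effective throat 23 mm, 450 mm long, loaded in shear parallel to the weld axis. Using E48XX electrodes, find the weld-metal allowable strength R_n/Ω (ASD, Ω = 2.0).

E48XX → F_EXX = 480 MPa.
Effective throat (given) t_e = 23 mm.
A_we = 23 × 450 = 10350 mm².
F_nw = 0.6 F_EXX = 288 MPa.
R_n/Ω = (288 × 10350) / 2.0 × 10⁻³ = 1490 kN.

R_n/Ω ≈ 1490 kN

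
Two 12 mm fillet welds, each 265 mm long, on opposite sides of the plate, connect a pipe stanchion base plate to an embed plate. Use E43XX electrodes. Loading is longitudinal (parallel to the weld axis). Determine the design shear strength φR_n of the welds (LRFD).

φR_n ≈ 870 kN

E43XX → F_EXX = 430 MPa.
Effective throat t_e = 0.707 × 12 = 8.484 mm.
Total length L = 530 mm; A_we = 8.484 × 530 = 4497 mm².
F_nw = 0.6 F_EXX = 0.6 × 430 = 258 MPa.
φR_n = 0.75 × 258 × 4497 × 10⁻³ = 870.1 kN.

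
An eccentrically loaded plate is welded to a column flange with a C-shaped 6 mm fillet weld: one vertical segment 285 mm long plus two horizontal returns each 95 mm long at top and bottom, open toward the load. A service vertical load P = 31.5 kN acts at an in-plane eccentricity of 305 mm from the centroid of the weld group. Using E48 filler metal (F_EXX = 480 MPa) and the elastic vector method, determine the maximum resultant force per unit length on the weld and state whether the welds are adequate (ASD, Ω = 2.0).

f_max ≈ 288 N/mm; adequate

Total weld length L_w = 475 mm. Treat welds as unit-width lines.
Centroid: x̄ = 2×95×47.5 / 475 = 19 mm from the vertical weld.
Polar moment about centroid: J = I_x + I_y = [285³/12 + 2×95×142.5²] + [285×19² + 2(95³/12 + 95×28.5²)] = 6187000 mm³.
Direct shear f_v = P/L_w = 31.5×10³ / 475 = 66.32 N/mm (vertical).
Torsion M = P·e = 31.5×10³ × 305 = 9607500 N·mm.
Critical point at (x, y) = (76, 142.5) from centroid. f_tx = M·y/J = 221.3 N/mm; f_ty = M·x/J = 118 N/mm.
Resultant f_max = √[f_tx² + (f_v + f_ty)²] = √[221.3² + (66.32 + 118)²] = 288 N/mm.
Capacity per unit length: r_n/Ω = (1/2.0) × 0.6 × 480 × (0.707 × 6) = 610.8 N/mm.
288 ≤ 610.8 → adequate.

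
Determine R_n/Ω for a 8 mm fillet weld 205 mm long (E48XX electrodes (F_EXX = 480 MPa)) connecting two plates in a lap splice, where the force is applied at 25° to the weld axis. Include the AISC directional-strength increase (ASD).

R_n/Ω ≈ 190 kN

t_e = 0.707 × 8 = 5.656 mm; A_we = 5.656 × 205 = 1159 mm².
Directional factor: 1.0 + 0.5 sin^1.5(25°) = 1.137.
F_nw = 0.6 × 480 × 1.137 = 327.6 MPa.
R_n/Ω = (327.6 × 1159) / 2.0 × 10⁻³ = 189.9 kN.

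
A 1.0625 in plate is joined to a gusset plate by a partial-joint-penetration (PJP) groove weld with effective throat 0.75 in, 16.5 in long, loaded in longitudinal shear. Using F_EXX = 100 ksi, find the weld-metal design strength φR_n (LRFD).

φR_n ≈ 557 kip

Effective throat (given) t_e = 0.75 in.
A_we = 0.75 × 16.5 = 12.38 in².
F_nw = 0.6 F_EXX = 60 ksi.
φR_n = 0.75 × 60 × 12.38 = 556.9 kip.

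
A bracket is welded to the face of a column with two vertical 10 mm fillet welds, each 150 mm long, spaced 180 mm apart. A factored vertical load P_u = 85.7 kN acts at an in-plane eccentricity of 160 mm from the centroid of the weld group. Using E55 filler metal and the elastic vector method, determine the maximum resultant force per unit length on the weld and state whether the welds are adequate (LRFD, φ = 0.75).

f_max ≈ 778 N/mm; adequate

E55XX → F_EXX = 550 MPa.
Total weld length L_w = 300 mm. Treat welds as unit-width lines.
Polar moment about centroid: J = 2[d³/12 + d(b/2)²] = 2[150³/12 + 150×90²] = 2992000 mm³.
Direct shear f_v = P/L_w = 85.7×10³ / 300 = 285.7 N/mm (vertical).
Torsion M = P·e = 85.7×10³ × 160 = 13712000 N·mm.
Critical point at (x, y) = (90, 75) from centroid. f_tx = M·y/J = 343.7 N/mm; f_ty = M·x/J = 412.4 N/mm.
Resultant f_max = √[f_tx² + (f_v + f_ty)²] = √[343.7² + (285.7 + 412.4)²] = 778.1 N/mm.
Capacity per unit length: φr_n = 0.75 × 0.6 × 550 × (0.707 × 10) = 1750 N/mm.
778.1 ≤ 1750 → adequate.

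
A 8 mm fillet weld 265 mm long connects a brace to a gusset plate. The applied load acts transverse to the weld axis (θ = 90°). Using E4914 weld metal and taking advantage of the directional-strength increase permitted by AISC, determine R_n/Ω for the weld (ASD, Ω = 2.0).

R_n/Ω ≈ 330 kN

E49XX → F_EXX = 490 MPa.
t_e = 0.707 × 8 = 5.656 mm; A_we = 5.656 × 265 = 1499 mm².
Directional factor: 1.0 + 0.5 sin^1.5(90°) = 1.5.
F_nw = 0.6 × 490 × 1.5 = 441 MPa.
R_n/Ω = (441 × 1499) / 2.0 × 10⁻³ = 330.5 kN.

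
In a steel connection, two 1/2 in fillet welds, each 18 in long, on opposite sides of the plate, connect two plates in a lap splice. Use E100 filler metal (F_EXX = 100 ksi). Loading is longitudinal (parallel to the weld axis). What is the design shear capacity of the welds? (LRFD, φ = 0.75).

φR_n ≈ 573 kip

Effective throat t_e = 0.707 × 0.5 = 0.3535 in.
Total length L = 36 in; A_we = 0.3535 × 36 = 12.73 in².
F_nw = 0.6 F_EXX = 0.6 × 100 = 60 ksi.
φR_n = 0.75 × 60 × 12.73 = 572.7 kip.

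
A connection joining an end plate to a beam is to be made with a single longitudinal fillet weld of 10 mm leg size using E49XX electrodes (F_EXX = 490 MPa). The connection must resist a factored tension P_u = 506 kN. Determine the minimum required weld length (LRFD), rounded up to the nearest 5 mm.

L = 325 mm

Throat t_e = 0.707 × 10 = 7.07 mm.
φr_n = 0.75 × 0.6 × 490 × 7.07 × 10⁻³ = 1.559 kN/mm.
L_req = P_u / φr_n = 506 / 1.559 = 324.6 mm total.
Round up → use L = 325 mm.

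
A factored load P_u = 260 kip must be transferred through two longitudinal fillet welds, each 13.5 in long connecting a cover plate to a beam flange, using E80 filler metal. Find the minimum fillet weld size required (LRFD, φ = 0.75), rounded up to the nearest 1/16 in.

E80XX → F_EXX = 80 ksi.
Total weld length L = 27 in.
Required throat t_e = P_u / (φ × 0.6 F_EXX × L) = 260 / (0.75 × 0.6 × 80 × 27) = 0.2675 in.
Required leg w = t_e / 0.707 = 0.3783 in → use 7/16 in.

w = 7/16 in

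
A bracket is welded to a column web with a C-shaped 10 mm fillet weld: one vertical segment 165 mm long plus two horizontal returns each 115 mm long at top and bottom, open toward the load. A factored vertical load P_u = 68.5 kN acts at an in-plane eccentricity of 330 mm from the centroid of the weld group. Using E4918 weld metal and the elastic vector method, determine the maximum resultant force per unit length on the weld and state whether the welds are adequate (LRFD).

E49XX → F_EXX = 490 MPa.
Total weld length L_w = 395 mm. Treat welds as unit-width lines.
Centroid: x̄ = 2×115×57.5 / 395 = 33.48 mm from the vertical weld.
Polar moment about centroid: J = I_x + I_y = [165³/12 + 2×115×82.5²] + [165×33.48² + 2(115³/12 + 115×24.02²)] = 2511000 mm³.
Direct shear f_v = P/L_w = 68.5×10³ / 395 = 173.4 N/mm (vertical).
Torsion M = P·e = 68.5×10³ × 330 = 22605000 N·mm.
Critical point at (x, y) = (81.52, 82.5) from centroid. f_tx = M·y/J = 742.7 N/mm; f_ty = M·x/J = 733.9 N/mm.
Resultant f_max = √[f_tx² + (f_v + f_ty)²] = √[742.7² + (173.4 + 733.9)²] = 1173 N/mm.
Capacity per unit length: φr_n = 0.75 × 0.6 × 490 × (0.707 × 10) = 1559 N/mm.
1173 ≤ 1559 → adequate.

f_max ≈ 1170 N/mm; adequate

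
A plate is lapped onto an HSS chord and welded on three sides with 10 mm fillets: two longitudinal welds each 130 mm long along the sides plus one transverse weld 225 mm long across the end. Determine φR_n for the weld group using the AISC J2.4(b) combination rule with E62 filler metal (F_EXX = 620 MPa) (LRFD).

t_e = 0.707 × 10 = 7.07 mm.
R_nwl = 0.6 × 620 × 7.07 × 260 × 10⁻³ = 683.8 kN (longitudinal, 2 welds).
R_nwt = 0.6 × 620 × 7.07 × 225 × 10⁻³ = 591.8 kN (transverse, base value).
(i) R_nwl + R_nwt = 1276 kN; (ii) 0.85 R_nwl + 1.5 R_nwt = 1469 kN.
R_n = max = 1469 kN [governs: (ii)]; φR_n = 1102 kN.

φR_n ≈ 1100 kN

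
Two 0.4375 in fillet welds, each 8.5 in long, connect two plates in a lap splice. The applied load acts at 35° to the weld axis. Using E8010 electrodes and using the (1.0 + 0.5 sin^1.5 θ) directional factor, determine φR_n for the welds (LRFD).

E80XX → F_EXX = 80 ksi.
t_e = 0.707 × 0.4375 = 0.3093 in; A_we = 0.3093 × 17 = 5.258 in².
Directional factor: 1.0 + 0.5 sin^1.5(35°) = 1.217.
F_nw = 0.6 × 80 × 1.217 = 58.43 ksi.
φR_n = 0.75 × 58.43 × 5.258 = 230.4 kip.

φR_n ≈ 230 kip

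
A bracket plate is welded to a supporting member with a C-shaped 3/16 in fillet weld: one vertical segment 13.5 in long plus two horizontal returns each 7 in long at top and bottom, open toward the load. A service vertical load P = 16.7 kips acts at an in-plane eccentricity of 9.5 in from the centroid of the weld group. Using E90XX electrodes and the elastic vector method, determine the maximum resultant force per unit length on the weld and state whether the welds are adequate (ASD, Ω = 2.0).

E90XX → F_EXX = 90 ksi.
Total weld length L_w = 27.5 in. Treat welds as unit-width lines.
Centroid: x̄ = 2×7×3.5 / 27.5 = 1.782 in from the vertical weld.
Polar moment about centroid: J = I_x + I_y = [13.5³/12 + 2×7×6.75²] + [13.5×1.782² + 2(7³/12 + 7×1.718²)] = 984.3 in³.
Direct shear f_v = P/L_w = 16.7 / 27.5 = 0.6073 kip/in (vertical).
Torsion M = P·e = 16.7 × 9.5 = 158.65 kip·in.
Critical point at (x, y) = (5.218, 6.75) from centroid. f_tx = M·y/J = 1.088 kip/in; f_ty = M·x/J = 0.8411 kip/in.
Resultant f_max = √[f_tx² + (f_v + f_ty)²] = √[1.088² + (0.6073 + 0.8411)²] = 1.812 kip/in.
Capacity per unit length: r_n/Ω = (1/2.0) × 0.6 × 90 × (0.707 × 0.1875) = 3.579 kip/in.
1.812 ≤ 3.579 → adequate.

f_max ≈ 1.81 kip/in; adequate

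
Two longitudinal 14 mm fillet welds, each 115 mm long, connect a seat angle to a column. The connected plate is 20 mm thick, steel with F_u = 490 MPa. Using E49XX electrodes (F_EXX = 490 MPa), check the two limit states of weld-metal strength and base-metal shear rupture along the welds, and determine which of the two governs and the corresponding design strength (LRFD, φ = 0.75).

φR_n ≈ 502 kN (weld metal governs)

t_e = 0.707 × 14 = 9.898 mm; L = 230 mm.
Weld metal: φR_n = 0.75 × 0.6 × 490 × 9.898 × 230 × 10⁻³ = 502 kN.
Base metal (shear rupture): φR_n = 0.75 × 0.6 × 490 × 20 × 230 × 10⁻³ = 1014 kN.
Governing: weld metal.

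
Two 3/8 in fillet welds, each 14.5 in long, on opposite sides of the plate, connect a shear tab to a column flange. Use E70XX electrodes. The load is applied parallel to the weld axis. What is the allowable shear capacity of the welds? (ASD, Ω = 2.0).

E70XX → F_EXX = 70 ksi.
Effective throat t_e = 0.707 × 0.375 = 0.2651 in.
Total length L = 29 in; A_we = 0.2651 × 29 = 7.689 in².
F_nw = 0.6 F_EXX = 0.6 × 70 = 42 ksi.
R_n = 42 × 7.689 = 322.9 kips; R_n/Ω = 322.9/2.0 = 161.5 kips.

R_n/Ω ≈ 161 kips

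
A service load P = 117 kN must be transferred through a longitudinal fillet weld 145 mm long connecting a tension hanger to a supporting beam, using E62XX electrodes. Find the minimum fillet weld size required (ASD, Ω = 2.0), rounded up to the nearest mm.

E62XX → F_EXX = 620 MPa.
Total weld length L = 145 mm.
Required throat t_e = P × Ω / (0.6 F_EXX × L) = 117 × 2.0 / (0.6 × 620 × 145 × 10⁻³) = 4.338 mm.
Required leg w = t_e / 0.707 = 6.136 mm → use 7 mm.

w = 7 mm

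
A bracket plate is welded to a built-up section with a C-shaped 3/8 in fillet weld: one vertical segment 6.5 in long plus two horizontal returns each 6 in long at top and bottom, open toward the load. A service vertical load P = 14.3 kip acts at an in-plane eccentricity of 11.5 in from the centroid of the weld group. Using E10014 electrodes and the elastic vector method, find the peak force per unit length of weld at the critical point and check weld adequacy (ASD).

f_max ≈ 4.45 kip/in; adequate

E100XX → F_EXX = 100 ksi.
Total weld length L_w = 18.5 in. Treat welds as unit-width lines.
Centroid: x̄ = 2×6×3 / 18.5 = 1.946 in from the vertical weld.
Polar moment about centroid: J = I_x + I_y = [6.5³/12 + 2×6×3.25²] + [6.5×1.946² + 2(6³/12 + 6×1.054²)] = 223.6 in³.
Direct shear f_v = P/L_w = 14.3 / 18.5 = 0.773 kip/in (vertical).
Torsion M = P·e = 14.3 × 11.5 = 164.45 kip·in.
Critical point at (x, y) = (4.054, 3.25) from centroid. f_tx = M·y/J = 2.39 kip/in; f_ty = M·x/J = 2.982 kip/in.
Resultant f_max = √[f_tx² + (f_v + f_ty)²] = √[2.39² + (0.773 + 2.982)²] = 4.451 kip/in.
Capacity per unit length: r_n/Ω = (1/2.0) × 0.6 × 100 × (0.707 × 0.375) = 7.954 kip/in.
4.451 ≤ 7.954 → adequate.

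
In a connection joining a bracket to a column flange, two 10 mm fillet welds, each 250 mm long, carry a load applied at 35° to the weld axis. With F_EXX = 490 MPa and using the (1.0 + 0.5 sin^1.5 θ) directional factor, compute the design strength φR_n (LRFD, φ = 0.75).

φR_n ≈ 949 kN

t_e = 0.707 × 10 = 7.07 mm; A_we = 7.07 × 500 = 3535 mm².
Directional factor: 1.0 + 0.5 sin^1.5(35°) = 1.217.
F_nw = 0.6 × 490 × 1.217 = 357.9 MPa.
φR_n = 0.75 × 357.9 × 3535 × 10⁻³ = 948.8 kN.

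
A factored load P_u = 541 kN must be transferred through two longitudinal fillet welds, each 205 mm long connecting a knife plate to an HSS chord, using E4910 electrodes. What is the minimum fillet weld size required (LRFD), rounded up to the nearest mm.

E49XX → F_EXX = 490 MPa.
Total weld length L = 410 mm.
Required throat t_e = P_u / (φ × 0.6 F_EXX × L) = 541 / (0.75 × 0.6 × 490 × 410 × 10⁻³) = 5.984 mm.
Required leg w = t_e / 0.707 = 8.464 mm → use 9 mm.

w = 9 mm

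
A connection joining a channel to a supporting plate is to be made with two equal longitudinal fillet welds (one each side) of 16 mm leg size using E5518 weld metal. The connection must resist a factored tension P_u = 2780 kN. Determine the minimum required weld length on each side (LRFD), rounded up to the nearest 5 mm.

E55XX → F_EXX = 550 MPa.
Throat t_e = 0.707 × 16 = 11.31 mm.
φr_n = 0.75 × 0.6 × 550 × 11.31 × 10⁻³ = 2.8 kN/mm.
L_req = P_u / φr_n = 2780 / 2.8 = 993 mm total.
Per side: 993 / 2 = 496.5 mm.
Round up → use L = 500 mm on each side.

L = 500 mm on each side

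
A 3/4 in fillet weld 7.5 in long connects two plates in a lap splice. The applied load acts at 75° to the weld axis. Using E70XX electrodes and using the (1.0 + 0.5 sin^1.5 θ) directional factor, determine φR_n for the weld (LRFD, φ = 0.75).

E70XX → F_EXX = 70 ksi.
t_e = 0.707 × 0.75 = 0.5302 in; A_we = 0.5302 × 7.5 = 3.977 in².
Directional factor: 1.0 + 0.5 sin^1.5(75°) = 1.475.
F_nw = 0.6 × 70 × 1.475 = 61.94 ksi.
φR_n = 0.75 × 61.94 × 3.977 = 184.7 kip.

φR_n ≈ 185 kip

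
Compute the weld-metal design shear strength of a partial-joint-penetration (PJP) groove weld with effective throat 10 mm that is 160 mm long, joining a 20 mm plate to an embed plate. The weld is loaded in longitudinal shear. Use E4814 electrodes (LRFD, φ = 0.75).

E48XX → F_EXX = 480 MPa.
Effective throat (given) t_e = 10 mm.
A_we = 10 × 160 = 1600 mm².
F_nw = 0.6 F_EXX = 288 MPa.
φR_n = 0.75 × 288 × 1600 × 10⁻³ = 345.6 kN.

φR_n ≈ 346 kN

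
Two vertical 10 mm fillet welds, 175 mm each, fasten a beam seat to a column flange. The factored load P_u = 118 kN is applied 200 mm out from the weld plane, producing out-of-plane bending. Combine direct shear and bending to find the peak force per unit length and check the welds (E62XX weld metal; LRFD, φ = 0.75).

E62XX → F_EXX = 620 MPa.
L_w = 2 × 175 = 350 mm; section modulus (unit throat) S = 2 × L²/6 = 10210 mm².
Direct shear f_v = P/L_w = 118×10³/350 = 337.1 N/mm.
Moment M = P × e = 118×10³ × 200 = 23600000 N·mm; bending f_b = M/S = 2312 N/mm.
f_max = √(f_v² + f_b²) = √(337.1² + 2312²) = 2336 N/mm.
φr_n = 0.75 × 0.6 × 620 × (0.707 × 10) = 1973 N/mm → NOT adequate.

f_max ≈ 2340 N/mm; NOT adequate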